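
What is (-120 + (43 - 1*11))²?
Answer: 7744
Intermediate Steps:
(-120 + (43 - 1*11))² = (-120 + (43 - 11))² = (-120 + 32)² = (-88)² = 7744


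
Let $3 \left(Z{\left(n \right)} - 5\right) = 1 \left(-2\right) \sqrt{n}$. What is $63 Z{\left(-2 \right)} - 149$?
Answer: $166 - 42 i \sqrt{2} \approx 166.0 - 59.397 i$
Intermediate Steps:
$Z{\left(n \right)} = 5 - \frac{2 \sqrt{n}}{3}$ ($Z{\left(n \right)} = 5 + \frac{1 \left(-2\right) \sqrt{n}}{3} = 5 + \frac{\left(-2\right) \sqrt{n}}{3} = 5 - \frac{2 \sqrt{n}}{3}$)
$63 Z{\left(-2 \right)} - 149 = 63 \left(5 - \frac{2 \sqrt{-2}}{3}\right) - 149 = 63 \left(5 - \frac{2 i \sqrt{2}}{3}\right) - 149 = \left(315 - 42 i \sqrt{2}\right) - 149 = 166 - 42 i \sqrt{2}$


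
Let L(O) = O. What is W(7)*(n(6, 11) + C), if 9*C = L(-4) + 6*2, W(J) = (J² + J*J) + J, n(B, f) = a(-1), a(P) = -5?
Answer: -1295/3 ≈ -431.67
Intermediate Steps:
n(B, f) = -5
W(J) = J + 2*J² (W(J) = (J² + J²) + J = 2*J² + J = J + 2*J²)
C = 8/9 (C = (-4 + 6*2)/9 = (-4 + 12)/9 = (⅑)*8 = 8/9 ≈ 0.88889)
W(7)*(n(6, 11) + C) = (7*(1 + 2*7))*(-5 + 8/9) = (7*(1 + 14))*(-37/9) = (7*15)*(-37/9) = 105*(-37/9) = -1295/3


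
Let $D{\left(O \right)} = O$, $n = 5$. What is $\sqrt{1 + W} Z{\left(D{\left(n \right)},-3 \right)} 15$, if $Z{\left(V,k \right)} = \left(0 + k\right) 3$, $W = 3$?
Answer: $-270$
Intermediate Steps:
$Z{\left(V,k \right)} = 3 k$ ($Z{\left(V,k \right)} = k 3 = 3 k$)
$\sqrt{1 + W} Z{\left(D{\left(n \right)},-3 \right)} 15 = \sqrt{1 + 3} \cdot 3 \left(-3\right) 15 = \sqrt{4} \left(-9\right) 15 = 2 \left(-9\right) 15 = \left(-18\right) 15 = -270$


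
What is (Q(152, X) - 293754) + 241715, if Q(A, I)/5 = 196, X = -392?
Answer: -51059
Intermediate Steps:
Q(A, I) = 980 (Q(A, I) = 5*196 = 980)
(Q(152, X) - 293754) + 241715 = (980 - 293754) + 241715 = -292774 + 241715 = -51059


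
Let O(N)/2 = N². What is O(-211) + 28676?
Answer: 117718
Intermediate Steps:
O(N) = 2*N²
O(-211) + 28676 = 2*(-211)² + 28676 = 2*44521 + 28676 = 89042 + 28676 = 117718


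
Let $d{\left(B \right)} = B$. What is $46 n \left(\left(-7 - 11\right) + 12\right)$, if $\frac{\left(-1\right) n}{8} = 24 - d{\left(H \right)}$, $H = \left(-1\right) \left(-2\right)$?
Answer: $48576$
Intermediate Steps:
$H = 2$
$n = -176$ ($n = - 8 \left(24 - 2\right) = \left(-8\right) 22 = -176$)
$46 n \left(\left(-7 - 11\right) + 12\right) = 46 \left(-176\right) \left(\left(-7 - 11\right) + 12\right) = - 8096 \left(-18 + 12\right) = \left(-8096\right) \left(-6\right) = 48576$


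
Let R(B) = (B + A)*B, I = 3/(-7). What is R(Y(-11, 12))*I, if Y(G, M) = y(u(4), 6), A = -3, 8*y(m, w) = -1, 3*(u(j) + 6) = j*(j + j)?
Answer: -75/448 ≈ -0.16741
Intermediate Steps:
u(j) = -6 + 2*j**2/3 (u(j) = -6 + (j*(j + j))/3 = -6 + (j*(2*j))/3 = -6 + (2*j**2)/3 = -6 + 2*j**2/3)
y(m, w) = -1/8 (y(m, w) = (1/8)*(-1) = -1/8)
I = -3/7 (I = 3*(-1/7) = -3/7 ≈ -0.42857)
Y(G, M) = -1/8
R(B) = B*(-3 + B) (R(B) = (B - 3)*B = (-3 + B)*B = B*(-3 + B))
R(Y(-11, 12))*I = -(-3 - 1/8)/8*(-3/7) = -1/8*(-25/8)*(-3/7) = (25/64)*(-3/7) = -75/448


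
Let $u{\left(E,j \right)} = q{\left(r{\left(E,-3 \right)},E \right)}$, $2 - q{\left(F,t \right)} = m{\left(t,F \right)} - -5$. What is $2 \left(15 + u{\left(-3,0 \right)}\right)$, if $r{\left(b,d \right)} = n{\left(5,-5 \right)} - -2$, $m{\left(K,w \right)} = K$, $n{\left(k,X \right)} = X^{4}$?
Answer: $30$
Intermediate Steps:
$r{\left(b,d \right)} = 627$ ($r{\left(b,d \right)} = \left(-5\right)^{4} - -2 = 625 + 2 = 627$)
$q{\left(F,t \right)} = -3 - t$ ($q{\left(F,t \right)} = 2 - \left(t - -5\right) = 2 - \left(t + 5\right) = 2 - \left(5 + t\right) = -3 - t$)
$u{\left(E,j \right)} = -3 - E$
$2 \left(15 + u{\left(-3,0 \right)}\right) = 2 \left(15 - 0\right) = 2 \left(15 + \left(-3 + 3\right)\right) = 2 \left(15 + 0\right) = 2 \cdot 15 = 30$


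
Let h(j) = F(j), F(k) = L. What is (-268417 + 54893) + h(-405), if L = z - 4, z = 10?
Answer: -213518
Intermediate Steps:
L = 6 (L = 10 - 4 = 6)
F(k) = 6
h(j) = 6
(-268417 + 54893) + h(-405) = (-268417 + 54893) + 6 = -213524 + 6 = -213518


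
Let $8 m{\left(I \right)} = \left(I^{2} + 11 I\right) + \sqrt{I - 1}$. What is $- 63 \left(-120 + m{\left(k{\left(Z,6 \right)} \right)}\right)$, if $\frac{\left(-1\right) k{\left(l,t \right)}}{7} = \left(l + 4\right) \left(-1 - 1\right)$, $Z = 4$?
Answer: $-100926 - \frac{63 \sqrt{111}}{8} \approx -1.0101 \cdot 10^{5}$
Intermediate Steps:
$k{\left(l,t \right)} = 56 + 14 l$ ($k{\left(l,t \right)} = - 7 \left(l + 4\right) \left(-1 - 1\right) = - 7 \left(4 + l\right) \left(-2\right) = - 7 \left(-8 - 2 l\right) = 56 + 14 l$)
$m{\left(I \right)} = \frac{I^{2}}{8} + \frac{\sqrt{-1 + I}}{8} + \frac{11 I}{8}$ ($m{\left(I \right)} = \frac{\left(I^{2} + 11 I\right) + \sqrt{I - 1}}{8} = \frac{\left(I^{2} + 11 I\right) + \sqrt{-1 + I}}{8} = \frac{I^{2} + \sqrt{-1 + I} + 11 I}{8} = \frac{I^{2}}{8} + \frac{\sqrt{-1 + I}}{8} + \frac{11 I}{8}$)
$- 63 \left(-120 + m{\left(k{\left(Z,6 \right)} \right)}\right) = - 63 \left(-120 + \left(\frac{\left(56 + 14 \cdot 4\right)^{2}}{8} + \frac{\sqrt{-1 + \left(56 + 14 \cdot 4\right)}}{8} + \frac{11 \left(56 + 14 \cdot 4\right)}{8}\right)\right) = - 63 \left(-120 + \left(\frac{\left(56 + 56\right)^{2}}{8} + \frac{\sqrt{-1 + \left(56 + 56\right)}}{8} + \frac{11 \left(56 + 56\right)}{8}\right)\right) = - 63 \left(-120 + \left(\frac{112^{2}}{8} + \frac{\sqrt{-1 + 112}}{8} + \frac{11}{8} \cdot 112\right)\right) = - 63 \left(-120 + \left(\frac{1}{8} \cdot 12544 + \frac{\sqrt{111}}{8} + 154\right)\right) = - 63 \left(-120 + \left(1568 + \frac{\sqrt{111}}{8} + 154\right)\right) = - 63 \left(-120 + \left(1722 + \frac{\sqrt{111}}{8}\right)\right) = - 63 \left(1602 + \frac{\sqrt{111}}{8}\right) = -100926 - \frac{63 \sqrt{111}}{8}$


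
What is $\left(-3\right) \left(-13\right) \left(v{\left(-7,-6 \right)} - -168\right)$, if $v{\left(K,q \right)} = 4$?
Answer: $6708$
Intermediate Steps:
$\left(-3\right) \left(-13\right) \left(v{\left(-7,-6 \right)} - -168\right) = \left(-3\right) \left(-13\right) \left(4 - -168\right) = 39 \left(4 + 168\right) = 39 \cdot 172 = 6708$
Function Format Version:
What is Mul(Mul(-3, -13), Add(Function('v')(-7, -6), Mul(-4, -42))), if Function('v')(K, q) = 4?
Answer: 6708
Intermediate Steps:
Mul(Mul(-3, -13), Add(Function('v')(-7, -6), Mul(-4, -42))) = Mul(Mul(-3, -13), Add(4, Mul(-4, -42))) = Mul(39, Add(4, 168)) = Mul(39, 172) = 6708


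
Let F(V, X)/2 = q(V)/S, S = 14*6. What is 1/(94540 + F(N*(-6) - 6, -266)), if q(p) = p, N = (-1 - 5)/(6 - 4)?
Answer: 7/661782 ≈ 1.0577e-5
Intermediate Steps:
N = -3 (N = -6/2 = -6*½ = -3)
S = 84
F(V, X) = V/42 (F(V, X) = 2*(V/84) = V/42)
1/(94540 + F(N*(-6) - 6, -266)) = 1/(94540 + (-3*(-6) - 6)/42) = 1/(94540 + (18 - 6)/42) = 1/(94540 + (1/42)*12) = 1/(94540 + 2/7) = 1/(661782/7) = 7/661782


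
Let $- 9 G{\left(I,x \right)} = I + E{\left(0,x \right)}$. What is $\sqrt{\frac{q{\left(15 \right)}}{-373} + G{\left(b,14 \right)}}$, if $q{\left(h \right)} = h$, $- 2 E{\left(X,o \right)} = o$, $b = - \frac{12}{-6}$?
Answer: $\frac{\sqrt{645290}}{1119} \approx 0.71787$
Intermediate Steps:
$b = 2$ ($b = \left(-12\right) \left(- \frac{1}{6}\right) = 2$)
$E{\left(X,o \right)} = - \frac{o}{2}$
$G{\left(I,x \right)} = - \frac{I}{9} + \frac{x}{18}$ ($G{\left(I,x \right)} = - \frac{I - \frac{x}{2}}{9} = - \frac{I}{9} + \frac{x}{18}$)
$\sqrt{\frac{q{\left(15 \right)}}{-373} + G{\left(b,14 \right)}} = \sqrt{\frac{15}{-373} + \left(\left(- \frac{1}{9}\right) 2 + \frac{1}{18} \cdot 14\right)} = \sqrt{15 \left(- \frac{1}{373}\right) + \left(- \frac{2}{9} + \frac{7}{9}\right)} = \sqrt{- \frac{15}{373} + \frac{5}{9}} = \sqrt{\frac{1730}{3357}} = \frac{\sqrt{645290}}{1119}$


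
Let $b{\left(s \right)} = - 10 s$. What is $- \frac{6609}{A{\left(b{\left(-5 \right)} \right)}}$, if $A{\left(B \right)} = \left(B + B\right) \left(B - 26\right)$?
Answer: $- \frac{2203}{800} \approx -2.7537$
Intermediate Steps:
$A{\left(B \right)} = 2 B \left(-26 + B\right)$
$- \frac{6609}{A{\left(b{\left(-5 \right)} \right)}} = - \frac{6609}{2 \left(\left(-10\right) \left(-5\right)\right) \left(-26 - -50\right)} = - \frac{6609}{2 \cdot 50 \left(-26 + 50\right)} = - \frac{6609}{2 \cdot 50 \cdot 24} = - \frac{6609}{2400} = \left(-6609\right) \frac{1}{2400} = - \frac{2203}{800}$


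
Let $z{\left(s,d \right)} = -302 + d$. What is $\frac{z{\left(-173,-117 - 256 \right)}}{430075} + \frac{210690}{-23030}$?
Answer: $- \frac{362512188}{39618509} \approx -9.1501$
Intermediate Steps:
$\frac{z{\left(-173,-117 - 256 \right)}}{430075} + \frac{210690}{-23030} = \frac{-302 - 373}{430075} + \frac{210690}{-23030} = \left(-302 - 373\right) \frac{1}{430075} + 210690 \left(- \frac{1}{23030}\right) = \left(-675\right) \frac{1}{430075} - \frac{21069}{2303} = - \frac{27}{17203} - \frac{21069}{2303} = - \frac{362512188}{39618509}$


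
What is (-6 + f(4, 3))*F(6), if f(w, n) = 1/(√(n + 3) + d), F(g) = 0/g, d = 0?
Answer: 0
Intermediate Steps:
F(g) = 0
f(w, n) = (3 + n)^(-½) (f(w, n) = 1/(√(n + 3) + 0) = 1/(√(3 + n) + 0) = 1/(√(3 + n)) = (3 + n)^(-½))
(-6 + f(4, 3))*F(6) = (-6 + (3 + 3)^(-½))*0 = (-6 + 6^(-½))*0 = (-6 + √6/6)*0 = 0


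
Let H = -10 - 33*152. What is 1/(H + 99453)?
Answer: 1/94427 ≈ 1.0590e-5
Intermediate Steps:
H = -5026 (H = -10 - 5016 = -5026)
1/(H + 99453) = 1/(-5026 + 99453) = 1/94427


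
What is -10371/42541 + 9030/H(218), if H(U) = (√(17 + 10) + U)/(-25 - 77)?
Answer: -8542345925667/2020569877 + 2763180*√3/47497 ≈ -4126.9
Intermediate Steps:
H(U) = -√3/34 - U/102 (H(U) = (√27 + U)/(-102) = (3*√3 + U)*(-1/102) = (U + 3*√3)*(-1/102) = -√3/34 - U/102)
-10371/42541 + 9030/H(218) = -10371/42541 + 9030/(-√3/34 - 1/102*218) = -10371*1/42541 + 9030/(-√3/34 - 109/51) = -10371/42541 + 9030/(-109/51 - √3/34)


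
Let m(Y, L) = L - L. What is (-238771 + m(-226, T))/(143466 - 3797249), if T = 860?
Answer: 238771/3653783 ≈ 0.065349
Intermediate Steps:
m(Y, L) = 0
(-238771 + m(-226, T))/(143466 - 3797249) = (-238771 + 0)/(143466 - 3797249) = -238771/(-3653783) = -238771*(-1/3653783) = 238771/3653783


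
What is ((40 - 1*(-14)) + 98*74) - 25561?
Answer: -18255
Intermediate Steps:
((40 - 1*(-14)) + 98*74) - 25561 = ((40 + 14) + 7252) - 25561 = (54 + 7252) - 25561 = 7306 - 25561 = -18255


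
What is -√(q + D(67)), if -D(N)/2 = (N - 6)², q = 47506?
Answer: -8*√626 ≈ -200.16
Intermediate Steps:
D(N) = -2*(-6 + N)² (D(N) = -2*(N - 6)² = -2*(-6 + N)²)
-√(q + D(67)) = -√(47506 - 2*(-6 + 67)²) = -√(47506 - 2*61²) = -√(47506 - 2*3721) = -√(47506 - 7442) = -√40064 = -8*√626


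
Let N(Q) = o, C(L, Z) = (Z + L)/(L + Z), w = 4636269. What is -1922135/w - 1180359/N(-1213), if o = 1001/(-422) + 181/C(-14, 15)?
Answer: -769841263059799/116495531163 ≈ -6608.3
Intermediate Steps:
C(L, Z) = 1 (C(L, Z) = (L + Z)/(L + Z) = 1)
o = 75381/422 (o = 1001/(-422) + 181/1 = 1001*(-1/422) + 181*1 = -1001/422 + 181 = 75381/422 ≈ 178.63)
N(Q) = 75381/422
-1922135/w - 1180359/N(-1213) = -1922135/4636269 - 1180359/75381/422 = -1922135*1/4636269 - 1180359*422/75381 = -1922135/4636269 - 166037166/25127 = -769841263059799/116495531163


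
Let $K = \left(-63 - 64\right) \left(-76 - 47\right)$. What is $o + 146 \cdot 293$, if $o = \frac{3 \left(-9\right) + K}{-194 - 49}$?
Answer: $\frac{3459820}{81} \approx 42714.0$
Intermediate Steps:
$K = 15621$ ($K = \left(-127\right) \left(-123\right) = 15621$)
$o = - \frac{5198}{81}$ ($o = \frac{3 \left(-9\right) + 15621}{-194 - 49} = \frac{-27 + 15621}{-243} = 15594 \left(- \frac{1}{243}\right) = - \frac{5198}{81} \approx -64.173$)
$o + 146 \cdot 293 = - \frac{5198}{81} + 146 \cdot 293 = - \frac{5198}{81} + 42778 = \frac{3459820}{81}$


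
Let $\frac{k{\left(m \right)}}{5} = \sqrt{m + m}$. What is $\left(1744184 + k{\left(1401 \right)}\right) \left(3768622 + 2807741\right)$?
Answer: $11470387122792 + 32881815 \sqrt{2802} \approx 1.1472 \cdot 10^{13}$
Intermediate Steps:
$k{\left(m \right)} = 5 \sqrt{2} \sqrt{m}$ ($k{\left(m \right)} = 5 \sqrt{m + m} = 5 \sqrt{2 m} = 5 \sqrt{2} \sqrt{m}$)
$\left(1744184 + k{\left(1401 \right)}\right) \left(3768622 + 2807741\right) = \left(1744184 + 5 \sqrt{2} \sqrt{1401}\right) \left(3768622 + 2807741\right) = \left(1744184 + 5 \sqrt{2802}\right) 6576363 = 11470387122792 + 32881815 \sqrt{2802}$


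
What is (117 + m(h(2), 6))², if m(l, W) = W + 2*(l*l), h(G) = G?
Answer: 17161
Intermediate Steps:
m(l, W) = W + 2*l²
(117 + m(h(2), 6))² = (117 + (6 + 2*2²))² = (117 + (6 + 2*4))² = (117 + (6 + 8))² = (117 + 14)² = 131² = 17161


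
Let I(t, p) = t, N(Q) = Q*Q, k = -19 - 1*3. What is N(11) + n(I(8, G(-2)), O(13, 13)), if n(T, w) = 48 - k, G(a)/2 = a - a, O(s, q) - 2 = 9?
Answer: 191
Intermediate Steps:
O(s, q) = 11 (O(s, q) = 2 + 9 = 11)
G(a) = 0 (G(a) = 2*(a - a) = 2*0 = 0)
k = -22 (k = -19 - 3 = -22)
N(Q) = Q²
n(T, w) = 70 (n(T, w) = 48 - 1*(-22) = 48 + 22 = 70)
N(11) + n(I(8, G(-2)), O(13, 13)) = 11² + 70 = 121 + 70 = 191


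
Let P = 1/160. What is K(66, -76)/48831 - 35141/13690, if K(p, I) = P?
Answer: -27455521367/10695942240 ≈ -2.5669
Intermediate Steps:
P = 1/160 ≈ 0.0062500
K(p, I) = 1/160
K(66, -76)/48831 - 35141/13690 = (1/160)/48831 - 35141/13690 = (1/160)*(1/48831) - 35141*1/13690 = 1/7812960 - 35141/13690 = -27455521367/10695942240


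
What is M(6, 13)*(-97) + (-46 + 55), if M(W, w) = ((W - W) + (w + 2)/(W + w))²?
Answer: -18576/361 ≈ -51.457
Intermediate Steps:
M(W, w) = (2 + w)²/(W + w)² (M(W, w) = (0 + (2 + w)/(W + w))² = ((2 + w)/(W + w))² = (2 + w)²/(W + w)²)
M(6, 13)*(-97) + (-46 + 55) = ((2 + 13)²/(6 + 13)²)*(-97) + (-46 + 55) = (15²/19²)*(-97) + 9 = (225*(1/361))*(-97) + 9 = (225/361)*(-97) + 9 = -21825/361 + 9 = -18576/361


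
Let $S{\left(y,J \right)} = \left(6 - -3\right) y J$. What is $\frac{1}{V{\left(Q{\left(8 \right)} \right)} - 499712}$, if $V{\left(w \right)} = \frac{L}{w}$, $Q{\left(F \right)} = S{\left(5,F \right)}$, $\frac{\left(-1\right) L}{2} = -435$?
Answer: $- \frac{12}{5996515} \approx -2.0012 \cdot 10^{-6}$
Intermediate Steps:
$L = 870$ ($L = \left(-2\right) \left(-435\right) = 870$)
$S{\left(y,J \right)} = 9 J y$ ($S{\left(y,J \right)} = \left(6 + 3\right) y J = 9 y J = 9 J y$)
$Q{\left(F \right)} = 45 F$ ($Q{\left(F \right)} = 9 F 5 = 45 F$)
$V{\left(w \right)} = \frac{870}{w}$
$\frac{1}{V{\left(Q{\left(8 \right)} \right)} - 499712} = \frac{1}{\frac{870}{45 \cdot 8} - 499712} = \frac{1}{\frac{870}{360} - 499712} = \frac{1}{870 \cdot \frac{1}{360} - 499712} = \frac{1}{\frac{29}{12} - 499712} = \frac{1}{- \frac{5996515}{12}} = - \frac{12}{5996515}$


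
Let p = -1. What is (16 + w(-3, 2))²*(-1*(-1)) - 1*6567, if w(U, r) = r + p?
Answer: -6278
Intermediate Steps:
w(U, r) = -1 + r (w(U, r) = r - 1 = -1 + r)
(16 + w(-3, 2))²*(-1*(-1)) - 1*6567 = (16 + (-1 + 2))²*(-1*(-1)) - 1*6567 = (16 + 1)²*1 - 6567 = 17²*1 - 6567 = 289*1 - 6567 = 289 - 6567 = -6278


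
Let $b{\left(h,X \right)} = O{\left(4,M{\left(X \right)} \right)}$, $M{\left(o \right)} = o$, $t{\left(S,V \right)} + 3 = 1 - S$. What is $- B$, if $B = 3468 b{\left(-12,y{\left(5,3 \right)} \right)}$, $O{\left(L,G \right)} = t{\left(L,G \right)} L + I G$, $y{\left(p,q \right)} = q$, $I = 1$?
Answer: $72828$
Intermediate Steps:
$t{\left(S,V \right)} = -2 - S$ ($t{\left(S,V \right)} = -3 - \left(-1 + S\right) = -2 - S$)
$O{\left(L,G \right)} = G + L \left(-2 - L\right)$ ($O{\left(L,G \right)} = \left(-2 - L\right) L + 1 G = L \left(-2 - L\right) + G = G + L \left(-2 - L\right)$)
$b{\left(h,X \right)} = -24 + X$ ($b{\left(h,X \right)} = X - 4 \left(2 + 4\right) = X - 4 \cdot 6 = X - 24 = -24 + X$)
$B = -72828$ ($B = 3468 \left(-24 + 3\right) = 3468 \left(-21\right) = -72828$)
$- B = \left(-1\right) \left(-72828\right) = 72828$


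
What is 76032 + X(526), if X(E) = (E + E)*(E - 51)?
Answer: 575732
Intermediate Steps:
X(E) = 2*E*(-51 + E) (X(E) = (2*E)*(-51 + E) = 2*E*(-51 + E))
76032 + X(526) = 76032 + 2*526*(-51 + 526) = 76032 + 2*526*475 = 76032 + 499700 = 575732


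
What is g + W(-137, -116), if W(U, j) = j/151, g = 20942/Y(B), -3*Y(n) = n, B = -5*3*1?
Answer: 3161662/755 ≈ 4187.6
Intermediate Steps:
B = -15 (B = -15*1 = -15)
Y(n) = -n/3
g = 20942/5 (g = 20942/((-⅓*(-15))) = 20942/5 ≈ 4188.4)
W(U, j) = j/151 (W(U, j) = j*(1/151) = j/151)
g + W(-137, -116) = 20942/5 + (1/151)*(-116) = 20942/5 - 116/151 = 3161662/755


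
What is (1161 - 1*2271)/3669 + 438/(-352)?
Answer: -332957/215248 ≈ -1.5469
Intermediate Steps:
(1161 - 1*2271)/3669 + 438/(-352) = (1161 - 2271)*(1/3669) + 438*(-1/352) = -1110*1/3669 - 219/176 = -370/1223 - 219/176 = -332957/215248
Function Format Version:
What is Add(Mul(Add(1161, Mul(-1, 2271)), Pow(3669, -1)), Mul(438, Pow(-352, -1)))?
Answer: Rational(-332957, 215248) ≈ -1.5469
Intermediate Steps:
Add(Mul(Add(1161, Mul(-1, 2271)), Pow(3669, -1)), Mul(438, Pow(-352, -1))) = Add(Mul(Add(1161, -2271), Rational(1, 3669)), Mul(438, Rational(-1, 352))) = Add(Mul(-1110, Rational(1, 3669)), Rational(-219, 176)) = Add(Rational(-370, 1223), Rational(-219, 176)) = Rational(-332957, 215248)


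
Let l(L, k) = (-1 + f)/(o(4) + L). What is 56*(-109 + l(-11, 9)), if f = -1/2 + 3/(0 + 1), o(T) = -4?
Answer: -30548/5 ≈ -6109.6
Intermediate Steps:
f = 5/2 (f = -1*½ + 3/1 = -½ + 3*1 = -½ + 3 = 5/2 ≈ 2.5000)
l(L, k) = 3/(2*(-4 + L)) (l(L, k) = (-1 + 5/2)/(-4 + L) = 3/(2*(-4 + L)))
56*(-109 + l(-11, 9)) = 56*(-109 + 3/(2*(-4 - 11))) = 56*(-109 + (3/2)/(-15)) = 56*(-109 + (3/2)*(-1/15)) = 56*(-109 - ⅒) = 56*(-1091/10) = -30548/5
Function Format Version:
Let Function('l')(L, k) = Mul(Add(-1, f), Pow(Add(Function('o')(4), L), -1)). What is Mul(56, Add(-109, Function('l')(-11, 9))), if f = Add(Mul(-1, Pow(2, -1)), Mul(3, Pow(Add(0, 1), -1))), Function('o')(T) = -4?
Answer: Rational(-30548, 5) ≈ -6109.6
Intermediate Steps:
f = Rational(5, 2) (f = Add(Mul(-1, Rational(1, 2)), Mul(3, Pow(1, -1))) = Add(Rational(-1, 2), Mul(3, 1)) = Add(Rational(-1, 2), 3) = Rational(5, 2) ≈ 2.5000)
Function('l')(L, k) = Mul(Rational(3, 2), Pow(Add(-4, L), -1)) (Function('l')(L, k) = Mul(Add(-1, Rational(5, 2)), Pow(Add(-4, L), -1)) = Mul(Rational(3, 2), Pow(Add(-4, L), -1)))
Mul(56, Add(-109, Function('l')(-11, 9))) = Mul(56, Add(-109, Mul(Rational(3, 2), Pow(Add(-4, -11), -1)))) = Mul(56, Add(-109, Mul(Rational(3, 2), Pow(-15, -1)))) = Mul(56, Add(-109, Mul(Rational(3, 2), Rational(-1, 15)))) = Mul(56, Add(-109, Rational(-1, 10))) = Mul(56, Rational(-1091, 10)) = Rational(-30548, 5)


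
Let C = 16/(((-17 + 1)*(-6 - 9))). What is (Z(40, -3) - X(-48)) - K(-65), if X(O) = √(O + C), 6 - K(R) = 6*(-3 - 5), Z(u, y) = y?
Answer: -57 - I*√10785/15 ≈ -57.0 - 6.9234*I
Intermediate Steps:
K(R) = 54 (K(R) = 6 - 6*(-3 - 5) = 6 - 6*(-8) = 6 - 1*(-48) = 6 + 48 = 54)
C = 1/15 (C = 16/((-16*(-15))) = 16/240 = 16*(1/240) = 1/15 ≈ 0.066667)
X(O) = √(1/15 + O) (X(O) = √(O + 1/15) = √(1/15 + O))
(Z(40, -3) - X(-48)) - K(-65) = (-3 - √(15 + 225*(-48))/15) - 1*54 = (-3 - √(15 - 10800)/15) - 54 = (-3 - √(-10785)/15) - 54 = (-3 - I*√10785/15) - 54 = -57 - I*√10785/15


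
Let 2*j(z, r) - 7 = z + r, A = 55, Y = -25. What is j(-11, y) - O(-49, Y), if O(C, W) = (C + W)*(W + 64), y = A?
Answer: 5823/2 ≈ 2911.5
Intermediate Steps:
y = 55
O(C, W) = (64 + W)*(C + W) (O(C, W) = (C + W)*(64 + W) = (64 + W)*(C + W))
j(z, r) = 7/2 + r/2 + z/2 (j(z, r) = 7/2 + (z + r)/2 = 7/2 + (r + z)/2 = 7/2 + (r/2 + z/2) = 7/2 + r/2 + z/2)
j(-11, y) - O(-49, Y) = (7/2 + (½)*55 + (½)*(-11)) - ((-25)² + 64*(-49) + 64*(-25) - 49*(-25)) = (7/2 + 55/2 - 11/2) - (625 - 3136 - 1600 + 1225) = 51/2 - 1*(-2886) = 51/2 + 2886 = 5823/2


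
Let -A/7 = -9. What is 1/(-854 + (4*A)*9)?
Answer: 1/1414 ≈ 0.00070721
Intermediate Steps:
A = 63 (A = -7*(-9) = 63)
1/(-854 + (4*A)*9) = 1/(-854 + (4*63)*9) = 1/(-854 + 252*9) = 1/(-854 + 2268) = 1/1414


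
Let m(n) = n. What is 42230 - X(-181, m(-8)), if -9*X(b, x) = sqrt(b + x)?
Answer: 42230 + I*sqrt(21)/3 ≈ 42230.0 + 1.5275*I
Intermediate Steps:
X(b, x) = -sqrt(b + x)/9
42230 - X(-181, m(-8)) = 42230 - (-1)*sqrt(-181 - 8)/9 = 42230 - (-1)*sqrt(-189)/9 = 42230 - (-1)*3*I*sqrt(21)/9 = 42230 - (-1)*I*sqrt(21)/3 = 42230 + I*sqrt(21)/3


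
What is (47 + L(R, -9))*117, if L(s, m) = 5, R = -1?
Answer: 6084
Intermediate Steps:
(47 + L(R, -9))*117 = (47 + 5)*117 = 52*117 = 6084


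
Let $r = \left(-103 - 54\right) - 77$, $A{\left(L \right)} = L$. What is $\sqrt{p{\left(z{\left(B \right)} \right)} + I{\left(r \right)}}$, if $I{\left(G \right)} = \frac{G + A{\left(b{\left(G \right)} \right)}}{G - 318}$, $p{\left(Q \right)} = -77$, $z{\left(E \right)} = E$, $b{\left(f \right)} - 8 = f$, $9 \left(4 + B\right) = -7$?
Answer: $\frac{i \sqrt{2742}}{6} \approx 8.7274 i$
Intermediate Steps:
$B = - \frac{43}{9}$ ($B = -4 + \frac{1}{9} \left(-7\right) = -4 - \frac{7}{9} = - \frac{43}{9} \approx -4.7778$)
$b{\left(f \right)} = 8 + f$
$r = -234$ ($r = -157 - 77 = -234$)
$I{\left(G \right)} = \frac{8 + 2 G}{-318 + G}$ ($I{\left(G \right)} = \frac{G + \left(8 + G\right)}{G - 318} = \frac{8 + 2 G}{-318 + G}$)
$\sqrt{p{\left(z{\left(B \right)} \right)} + I{\left(r \right)}} = \sqrt{-77 + \frac{2 \left(4 - 234\right)}{-318 - 234}} = \sqrt{-77 + 2 \frac{1}{-552} \left(-230\right)} = \sqrt{-77 + 2 \left(- \frac{1}{552}\right) \left(-230\right)} = \sqrt{-77 + \frac{5}{6}} = \sqrt{- \frac{457}{6}} = \frac{i \sqrt{2742}}{6}$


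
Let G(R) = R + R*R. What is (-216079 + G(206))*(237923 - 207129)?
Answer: -5340818978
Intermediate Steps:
G(R) = R + R**2
(-216079 + G(206))*(237923 - 207129) = (-216079 + 206*(1 + 206))*(237923 - 207129) = (-216079 + 206*207)*30794 = (-216079 + 42642)*30794 = -173437*30794 = -5340818978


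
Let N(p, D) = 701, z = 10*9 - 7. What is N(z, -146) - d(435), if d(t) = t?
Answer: 266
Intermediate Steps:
z = 83 (z = 90 - 7 = 83)
N(z, -146) - d(435) = 701 - 1*435 = 701 - 435 = 266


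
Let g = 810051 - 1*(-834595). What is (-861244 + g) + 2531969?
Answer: 3315371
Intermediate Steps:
g = 1644646 (g = 810051 + 834595 = 1644646)
(-861244 + g) + 2531969 = (-861244 + 1644646) + 2531969 = 783402 + 2531969 = 3315371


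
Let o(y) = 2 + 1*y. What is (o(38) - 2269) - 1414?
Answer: -3643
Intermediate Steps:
o(y) = 2 + y
(o(38) - 2269) - 1414 = ((2 + 38) - 2269) - 1414 = (40 - 2269) - 1414 = -2229 - 1414 = -3643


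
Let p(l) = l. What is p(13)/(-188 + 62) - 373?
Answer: -47011/126 ≈ -373.10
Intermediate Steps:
p(13)/(-188 + 62) - 373 = 13/(-188 + 62) - 373 = 13/(-126) - 373 = 13*(-1/126) - 373 = -13/126 - 373 = -47011/126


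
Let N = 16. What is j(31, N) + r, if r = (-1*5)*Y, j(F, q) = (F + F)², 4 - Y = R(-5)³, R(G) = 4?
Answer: 4144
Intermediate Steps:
Y = -60 (Y = 4 - 1*4³ = 4 - 1*64 = 4 - 64 = -60)
j(F, q) = 4*F² (j(F, q) = (2*F)² = 4*F²)
r = 300 (r = -1*5*(-60) = -5*(-60) = 300)
j(31, N) + r = 4*31² + 300 = 4*961 + 300 = 3844 + 300 = 4144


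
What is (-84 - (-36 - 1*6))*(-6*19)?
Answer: 4788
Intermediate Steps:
(-84 - (-36 - 1*6))*(-6*19) = (-84 - (-36 - 6))*(-114) = (-84 - 1*(-42))*(-114) = (-84 + 42)*(-114) = -42*(-114) = 4788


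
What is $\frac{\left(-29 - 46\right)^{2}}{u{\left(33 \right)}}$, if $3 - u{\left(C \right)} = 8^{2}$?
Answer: $- \frac{5625}{61} \approx -92.213$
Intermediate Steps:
$u{\left(C \right)} = -61$ ($u{\left(C \right)} = 3 - 8^{2} = 3 - 64 = -61$)
$\frac{\left(-29 - 46\right)^{2}}{u{\left(33 \right)}} = \frac{\left(-29 - 46\right)^{2}}{-61} = \left(-75\right)^{2} \left(- \frac{1}{61}\right) = 5625 \left(- \frac{1}{61}\right) = - \frac{5625}{61}$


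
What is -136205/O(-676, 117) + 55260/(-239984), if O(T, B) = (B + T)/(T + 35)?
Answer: -5238102792965/33537764 ≈ -1.5619e+5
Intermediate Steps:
O(T, B) = (B + T)/(35 + T)
-136205/O(-676, 117) + 55260/(-239984) = -136205*(35 - 676)/(117 - 676) + 55260/(-239984) = -136205/(-559/(-641)) + 55260*(-1/239984) = -136205/((-1/641*(-559))) - 13815/59996 = -136205/559/641 - 13815/59996 = -136205*641/559 - 13815/59996 = -87307405/559 - 13815/59996 = -5238102792965/33537764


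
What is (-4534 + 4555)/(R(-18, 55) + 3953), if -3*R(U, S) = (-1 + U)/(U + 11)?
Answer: 441/82994 ≈ 0.0053136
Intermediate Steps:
R(U, S) = -(-1 + U)/(3*(11 + U)) (R(U, S) = -(-1 + U)/(3*(U + 11)) = -(-1 + U)/(3*(11 + U)))
(-4534 + 4555)/(R(-18, 55) + 3953) = (-4534 + 4555)/((1 - 1*(-18))/(3*(11 - 18)) + 3953) = 21/((1/3)*(1 + 18)/(-7) + 3953) = 21/((1/3)*(-1/7)*19 + 3953) = 21/(-19/21 + 3953) = 21/(82994/21) = 21*(21/82994) = 441/82994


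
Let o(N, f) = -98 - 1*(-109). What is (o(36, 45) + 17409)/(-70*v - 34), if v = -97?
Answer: 4355/1689 ≈ 2.5784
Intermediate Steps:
o(N, f) = 11 (o(N, f) = -98 + 109 = 11)
(o(36, 45) + 17409)/(-70*v - 34) = (11 + 17409)/(-70*(-97) - 34) = 17420/(6790 - 34) = 17420/6756 = 17420*(1/6756) = 4355/1689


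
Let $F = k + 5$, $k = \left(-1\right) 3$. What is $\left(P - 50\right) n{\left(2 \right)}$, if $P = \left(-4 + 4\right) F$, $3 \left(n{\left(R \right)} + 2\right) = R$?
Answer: $\frac{200}{3} \approx 66.667$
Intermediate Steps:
$k = -3$
$n{\left(R \right)} = -2 + \frac{R}{3}$
$F = 2$ ($F = -3 + 5 = 2$)
$P = 0$ ($P = \left(-4 + 4\right) 2 = 0 \cdot 2 = 0$)
$\left(P - 50\right) n{\left(2 \right)} = \left(0 - 50\right) \left(-2 + \frac{1}{3} \cdot 2\right) = - 50 \left(-2 + \frac{2}{3}\right) = \left(-50\right) \left(- \frac{4}{3}\right) = \frac{200}{3}$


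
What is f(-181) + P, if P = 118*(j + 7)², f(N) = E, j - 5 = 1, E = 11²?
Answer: 20063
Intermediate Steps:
E = 121
j = 6 (j = 5 + 1 = 6)
f(N) = 121
P = 19942 (P = 118*(6 + 7)² = 118*13² = 118*169 = 19942)
f(-181) + P = 121 + 19942 = 20063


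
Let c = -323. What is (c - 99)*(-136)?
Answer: 57392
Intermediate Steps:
(c - 99)*(-136) = (-323 - 99)*(-136) = -422*(-136) = 57392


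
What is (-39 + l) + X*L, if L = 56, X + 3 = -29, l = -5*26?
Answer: -1961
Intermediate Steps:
l = -130
X = -32 (X = -3 - 29 = -32)
(-39 + l) + X*L = (-39 - 130) - 32*56 = -169 - 1792 = -1961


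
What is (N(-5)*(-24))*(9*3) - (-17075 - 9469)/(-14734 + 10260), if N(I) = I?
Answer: 7234608/2237 ≈ 3234.1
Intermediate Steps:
(N(-5)*(-24))*(9*3) - (-17075 - 9469)/(-14734 + 10260) = (-5*(-24))*(9*3) - (-17075 - 9469)/(-14734 + 10260) = 120*27 - (-26544)/(-4474) = 3240 - (-26544)*(-1)/4474 = 3240 - 1*13272/2237 = 3240 - 13272/2237 = 7234608/2237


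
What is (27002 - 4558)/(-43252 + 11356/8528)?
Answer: -47850608/92210425 ≈ -0.51893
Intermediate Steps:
(27002 - 4558)/(-43252 + 11356/8528) = 22444/(-43252 + 11356*(1/8528)) = 22444/(-43252 + 2839/2132) = 22444/(-92210425/2132) = 22444*(-2132/92210425) = -47850608/92210425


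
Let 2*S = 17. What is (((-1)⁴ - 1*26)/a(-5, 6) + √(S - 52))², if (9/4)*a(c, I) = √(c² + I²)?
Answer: 8169/976 - 225*I*√10614/244 ≈ 8.3699 - 95.002*I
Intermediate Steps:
a(c, I) = 4*√(I² + c²)/9 (a(c, I) = 4*√(c² + I²)/9 = 4*√(I² + c²)/9)
S = 17/2 (S = (½)*17 = 17/2 ≈ 8.5000)
(((-1)⁴ - 1*26)/a(-5, 6) + √(S - 52))² = (((-1)⁴ - 1*26)/((4*√(6² + (-5)²)/9)) + √(17/2 - 52))² = ((1 - 26)/((4*√(36 + 25)/9)) + √(-87/2))² = (-25*9*√61/244 + I*√174/2)² = (-225*√61/244 + I*√174/2)²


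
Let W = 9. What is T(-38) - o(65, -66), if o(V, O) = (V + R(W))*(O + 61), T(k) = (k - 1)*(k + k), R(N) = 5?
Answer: 3314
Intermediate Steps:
T(k) = 2*k*(-1 + k) (T(k) = (-1 + k)*(2*k) = 2*k*(-1 + k))
o(V, O) = (5 + V)*(61 + O) (o(V, O) = (V + 5)*(O + 61) = (5 + V)*(61 + O))
T(-38) - o(65, -66) = 2*(-38)*(-1 - 38) - (305 + 5*(-66) + 61*65 - 66*65) = 2*(-38)*(-39) - (305 - 330 + 3965 - 4290) = 2964 - 1*(-350) = 2964 + 350 = 3314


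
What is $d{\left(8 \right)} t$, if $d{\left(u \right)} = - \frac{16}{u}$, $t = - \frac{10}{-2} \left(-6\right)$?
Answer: $60$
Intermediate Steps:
$t = -30$ ($t = \left(-10\right) \left(- \frac{1}{2}\right) \left(-6\right) = 5 \left(-6\right) = -30$)
$d{\left(8 \right)} t = - \frac{16}{8} \left(-30\right) = \left(-16\right) \frac{1}{8} \left(-30\right) = \left(-2\right) \left(-30\right) = 60$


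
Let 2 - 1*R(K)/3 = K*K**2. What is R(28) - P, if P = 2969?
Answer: -68819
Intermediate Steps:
R(K) = 6 - 3*K**3 (R(K) = 6 - 3*K*K**2 = 6 - 3*K**3)
R(28) - P = (6 - 3*28**3) - 1*2969 = (6 - 3*21952) - 2969 = (6 - 65856) - 2969 = -65850 - 2969 = -68819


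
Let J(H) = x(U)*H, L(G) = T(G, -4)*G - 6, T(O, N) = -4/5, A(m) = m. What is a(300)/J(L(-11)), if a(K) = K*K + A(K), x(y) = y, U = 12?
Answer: 5375/2 ≈ 2687.5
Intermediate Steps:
T(O, N) = -⅘ (T(O, N) = -4*⅕ = -⅘)
L(G) = -6 - 4*G/5 (L(G) = -4*G/5 - 6 = -6 - 4*G/5)
J(H) = 12*H
a(K) = K + K² (a(K) = K*K + K = K² + K = K + K²)
a(300)/J(L(-11)) = (300*(1 + 300))/((12*(-6 - ⅘*(-11)))) = (300*301)/((12*(-6 + 44/5))) = 90300/((12*(14/5))) = 90300/(168/5) = 90300*(5/168) = 5375/2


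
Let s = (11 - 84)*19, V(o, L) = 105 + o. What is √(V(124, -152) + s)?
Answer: I*√1158 ≈ 34.029*I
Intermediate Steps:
s = -1387 (s = -73*19 = -1387)
√(V(124, -152) + s) = √((105 + 124) - 1387) = √(229 - 1387) = √(-1158) = I*√1158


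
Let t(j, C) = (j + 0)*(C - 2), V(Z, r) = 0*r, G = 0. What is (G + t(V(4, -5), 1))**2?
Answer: 0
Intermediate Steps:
V(Z, r) = 0
t(j, C) = j*(-2 + C)
(G + t(V(4, -5), 1))**2 = (0 + 0*(-2 + 1))**2 = (0 + 0*(-1))**2 = (0 + 0)**2 = 0**2 = 0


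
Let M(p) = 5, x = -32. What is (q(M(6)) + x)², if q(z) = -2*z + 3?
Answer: 1521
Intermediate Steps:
q(z) = 3 - 2*z
(q(M(6)) + x)² = ((3 - 2*5) - 32)² = ((3 - 10) - 32)² = (-7 - 32)² = (-39)² = 1521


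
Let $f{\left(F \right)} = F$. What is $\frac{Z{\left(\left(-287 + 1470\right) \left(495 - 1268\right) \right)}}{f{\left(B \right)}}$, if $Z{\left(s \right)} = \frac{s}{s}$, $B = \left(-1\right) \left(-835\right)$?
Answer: $\frac{1}{835} \approx 0.0011976$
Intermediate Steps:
$B = 835$
$Z{\left(s \right)} = 1$
$\frac{Z{\left(\left(-287 + 1470\right) \left(495 - 1268\right) \right)}}{f{\left(B \right)}} = 1 \cdot \frac{1}{835} = \frac{1}{835}$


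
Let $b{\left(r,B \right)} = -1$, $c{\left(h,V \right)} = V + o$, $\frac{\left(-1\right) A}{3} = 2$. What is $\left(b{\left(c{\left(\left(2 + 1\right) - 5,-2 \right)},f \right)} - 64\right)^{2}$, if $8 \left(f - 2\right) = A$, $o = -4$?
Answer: $4225$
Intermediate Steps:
$A = -6$ ($A = \left(-3\right) 2 = -6$)
$f = \frac{5}{4}$ ($f = 2 + \frac{1}{8} \left(-6\right) = 2 - \frac{3}{4} = \frac{5}{4} \approx 1.25$)
$c{\left(h,V \right)} = -4 + V$ ($c{\left(h,V \right)} = V - 4 = -4 + V$)
$\left(b{\left(c{\left(\left(2 + 1\right) - 5,-2 \right)},f \right)} - 64\right)^{2} = \left(-1 - 64\right)^{2} = \left(-65\right)^{2} = 4225$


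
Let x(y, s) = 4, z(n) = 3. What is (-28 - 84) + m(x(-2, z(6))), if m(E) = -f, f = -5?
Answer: -107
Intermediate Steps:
m(E) = 5 (m(E) = -1*(-5) = 5)
(-28 - 84) + m(x(-2, z(6))) = (-28 - 84) + 5 = -112 + 5 = -107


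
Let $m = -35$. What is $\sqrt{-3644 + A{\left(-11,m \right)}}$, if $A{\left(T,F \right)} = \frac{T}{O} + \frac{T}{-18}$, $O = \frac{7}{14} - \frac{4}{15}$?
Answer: $\frac{i \sqrt{6510098}}{42} \approx 60.75 i$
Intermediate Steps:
$O = \frac{7}{30}$ ($O = 7 \cdot \frac{1}{14} - \frac{4}{15} = \frac{1}{2} - \frac{4}{15} = \frac{7}{30} \approx 0.23333$)
$A{\left(T,F \right)} = \frac{533 T}{126}$ ($A{\left(T,F \right)} = \frac{T}{\frac{7}{30}} + \frac{T}{-18} = T \frac{30}{7} + T \left(- \frac{1}{18}\right) = \frac{30 T}{7} - \frac{T}{18} = \frac{533 T}{126}$)
$\sqrt{-3644 + A{\left(-11,m \right)}} = \sqrt{-3644 + \frac{533}{126} \left(-11\right)} = \sqrt{-3644 - \frac{5863}{126}} = \sqrt{- \frac{465007}{126}} = \frac{i \sqrt{6510098}}{42}$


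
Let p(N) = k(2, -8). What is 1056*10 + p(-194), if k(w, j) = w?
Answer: 10562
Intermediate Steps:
p(N) = 2
1056*10 + p(-194) = 1056*10 + 2 = 10560 + 2 = 10562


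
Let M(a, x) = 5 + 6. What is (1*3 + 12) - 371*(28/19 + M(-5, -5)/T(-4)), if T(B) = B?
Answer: 37127/76 ≈ 488.51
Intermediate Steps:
M(a, x) = 11
(1*3 + 12) - 371*(28/19 + M(-5, -5)/T(-4)) = (1*3 + 12) - 371*(28/19 + 11/(-4)) = (3 + 12) - 371*(28*(1/19) + 11*(-¼)) = 15 - 371*(28/19 - 11/4) = 15 - 371*(-97/76) = 15 + 35987/76 = 37127/76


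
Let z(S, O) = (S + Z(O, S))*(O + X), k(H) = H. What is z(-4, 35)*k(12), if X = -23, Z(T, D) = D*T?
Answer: -20736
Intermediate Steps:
z(S, O) = (-23 + O)*(S + O*S) (z(S, O) = (S + S*O)*(O - 23) = (S + O*S)*(-23 + O) = (-23 + O)*(S + O*S))
z(-4, 35)*k(12) = -4*(-23 + 35**2 - 22*35)*12 = -4*(-23 + 1225 - 770)*12 = -4*432*12 = -1728*12 = -20736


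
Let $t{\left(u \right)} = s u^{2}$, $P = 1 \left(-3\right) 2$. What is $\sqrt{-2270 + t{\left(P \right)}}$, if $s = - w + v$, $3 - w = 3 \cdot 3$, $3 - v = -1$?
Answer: $i \sqrt{1910} \approx 43.704 i$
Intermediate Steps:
$P = -6$ ($P = \left(-3\right) 2 = -6$)
$v = 4$ ($v = 3 - -1 = 3 + 1 = 4$)
$w = -6$ ($w = 3 - 3 \cdot 3 = 3 - 9 = -6$)
$s = 10$ ($s = \left(-1\right) \left(-6\right) + 4 = 6 + 4 = 10$)
$t{\left(u \right)} = 10 u^{2}$
$\sqrt{-2270 + t{\left(P \right)}} = \sqrt{-2270 + 10 \left(-6\right)^{2}} = \sqrt{-2270 + 10 \cdot 36} = \sqrt{-2270 + 360} = \sqrt{-1910} = i \sqrt{1910}$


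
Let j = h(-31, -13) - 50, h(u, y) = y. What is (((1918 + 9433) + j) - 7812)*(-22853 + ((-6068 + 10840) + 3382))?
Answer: -51093724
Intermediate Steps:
j = -63 (j = -13 - 50 = -63)
(((1918 + 9433) + j) - 7812)*(-22853 + ((-6068 + 10840) + 3382)) = (((1918 + 9433) - 63) - 7812)*(-22853 + ((-6068 + 10840) + 3382)) = ((11351 - 63) - 7812)*(-22853 + (4772 + 3382)) = (11288 - 7812)*(-22853 + 8154) = 3476*(-14699) = -51093724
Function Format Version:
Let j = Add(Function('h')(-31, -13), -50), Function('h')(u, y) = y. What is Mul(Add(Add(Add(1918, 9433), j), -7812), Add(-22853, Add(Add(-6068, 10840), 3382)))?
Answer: -51093724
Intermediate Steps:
j = -63 (j = Add(-13, -50) = -63)
Mul(Add(Add(Add(1918, 9433), j), -7812), Add(-22853, Add(Add(-6068, 10840), 3382))) = Mul(Add(Add(Add(1918, 9433), -63), -7812), Add(-22853, Add(Add(-6068, 10840), 3382))) = Mul(Add(Add(11351, -63), -7812), Add(-22853, Add(4772, 3382))) = Mul(Add(11288, -7812), Add(-22853, 8154)) = Mul(3476, -14699) = -51093724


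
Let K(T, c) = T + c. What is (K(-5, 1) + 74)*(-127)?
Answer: -8890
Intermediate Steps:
(K(-5, 1) + 74)*(-127) = ((-5 + 1) + 74)*(-127) = (-4 + 74)*(-127) = 70*(-127) = -8890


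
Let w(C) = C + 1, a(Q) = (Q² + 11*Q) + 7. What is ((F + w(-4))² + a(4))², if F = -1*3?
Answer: 10609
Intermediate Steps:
a(Q) = 7 + Q² + 11*Q
F = -3
w(C) = 1 + C
((F + w(-4))² + a(4))² = ((-3 + (1 - 4))² + (7 + 4² + 11*4))² = ((-3 - 3)² + (7 + 16 + 44))² = ((-6)² + 67)² = (36 + 67)² = 103² = 10609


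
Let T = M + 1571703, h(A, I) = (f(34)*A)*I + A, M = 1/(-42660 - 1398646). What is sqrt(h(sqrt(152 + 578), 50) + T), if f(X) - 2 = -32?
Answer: sqrt(3264997636611616802 - 3113967115468364*sqrt(730))/1441306 ≈ 1237.4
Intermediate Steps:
M = -1/1441306 (M = 1/(-1441306) = -1/1441306 ≈ -6.9382e-7)
f(X) = -30 (f(X) = 2 - 32 = -30)
h(A, I) = A - 30*A*I (h(A, I) = (-30*A)*I + A = -30*A*I + A = A - 30*A*I)
T = 2265304964117/1441306 (T = -1/1441306 + 1571703 = 2265304964117/1441306 ≈ 1.5717e+6)
sqrt(h(sqrt(152 + 578), 50) + T) = sqrt(sqrt(152 + 578)*(1 - 30*50) + 2265304964117/1441306) = sqrt(sqrt(730)*(1 - 1500) + 2265304964117/1441306) = sqrt(sqrt(730)*(-1499) + 2265304964117/1441306) = sqrt(-1499*sqrt(730) + 2265304964117/1441306) = sqrt(2265304964117/1441306 - 1499*sqrt(730))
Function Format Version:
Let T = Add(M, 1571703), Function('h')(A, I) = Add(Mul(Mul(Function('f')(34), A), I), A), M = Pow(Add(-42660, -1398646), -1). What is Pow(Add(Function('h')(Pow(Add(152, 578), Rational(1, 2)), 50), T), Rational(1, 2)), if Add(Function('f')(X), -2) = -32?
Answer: Mul(Rational(1, 1441306), Pow(Add(3264997636611616802, Mul(-3113967115468364, Pow(730, Rational(1, 2)))), Rational(1, 2))) ≈ 1237.4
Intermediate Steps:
M = Rational(-1, 1441306) (M = Pow(-1441306, -1) = Rational(-1, 1441306) ≈ -6.9382e-7)
Function('f')(X) = -30 (Function('f')(X) = Add(2, -32) = -30)
Function('h')(A, I) = Add(A, Mul(-30, A, I)) (Function('h')(A, I) = Add(Mul(Mul(-30, A), I), A) = Add(Mul(-30, A, I), A) = Add(A, Mul(-30, A, I)))
T = Rational(2265304964117, 1441306) (T = Add(Rational(-1, 1441306), 1571703) = Rational(2265304964117, 1441306) ≈ 1.5717e+6)
Pow(Add(Function('h')(Pow(Add(152, 578), Rational(1, 2)), 50), T), Rational(1, 2)) = Pow(Add(Mul(Pow(Add(152, 578), Rational(1, 2)), Add(1, Mul(-30, 50))), Rational(2265304964117, 1441306)), Rational(1, 2)) = Pow(Add(Mul(Pow(730, Rational(1, 2)), Add(1, -1500)), Rational(2265304964117, 1441306)), Rational(1, 2)) = Pow(Add(Mul(Pow(730, Rational(1, 2)), -1499), Rational(2265304964117, 1441306)), Rational(1, 2)) = Pow(Add(Mul(-1499, Pow(730, Rational(1, 2))), Rational(2265304964117, 1441306)), Rational(1, 2)) = Pow(Add(Rational(2265304964117, 1441306), Mul(-1499, Pow(730, Rational(1, 2)))), Rational(1, 2))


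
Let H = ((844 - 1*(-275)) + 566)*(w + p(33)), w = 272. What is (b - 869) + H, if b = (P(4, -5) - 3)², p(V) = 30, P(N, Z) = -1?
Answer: 508017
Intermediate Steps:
b = 16 (b = (-1 - 3)² = (-4)² = 16)
H = 508870 (H = ((844 - 1*(-275)) + 566)*(272 + 30) = ((844 + 275) + 566)*302 = (1119 + 566)*302 = 1685*302 = 508870)
(b - 869) + H = (16 - 869) + 508870 = -853 + 508870 = 508017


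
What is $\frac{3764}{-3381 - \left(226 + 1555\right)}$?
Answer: $- \frac{1882}{2581} \approx -0.72917$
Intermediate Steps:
$\frac{3764}{-3381 - \left(226 + 1555\right)} = \frac{3764}{-3381 - 1781} = \frac{3764}{-5162} = 3764 \left(- \frac{1}{5162}\right) = - \frac{1882}{2581}$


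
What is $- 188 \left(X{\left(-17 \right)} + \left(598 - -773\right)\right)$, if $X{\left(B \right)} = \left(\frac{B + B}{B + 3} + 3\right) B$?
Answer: $- \frac{1682788}{7} \approx -2.404 \cdot 10^{5}$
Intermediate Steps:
$X{\left(B \right)} = B \left(3 + \frac{2 B}{3 + B}\right)$ ($X{\left(B \right)} = \left(\frac{2 B}{3 + B} + 3\right) B = \left(3 + \frac{2 B}{3 + B}\right) B = B \left(3 + \frac{2 B}{3 + B}\right)$)
$- 188 \left(X{\left(-17 \right)} + \left(598 - -773\right)\right) = - 188 \left(- \frac{17 \left(9 + 5 \left(-17\right)\right)}{3 - 17} + \left(598 - -773\right)\right) = - 188 \left(- \frac{17 \left(9 - 85\right)}{-14} + \left(598 + 773\right)\right) = - 188 \left(\left(-17\right) \left(- \frac{1}{14}\right) \left(-76\right) + 1371\right) = - 188 \left(- \frac{646}{7} + 1371\right) = \left(-188\right) \frac{8951}{7} = - \frac{1682788}{7}$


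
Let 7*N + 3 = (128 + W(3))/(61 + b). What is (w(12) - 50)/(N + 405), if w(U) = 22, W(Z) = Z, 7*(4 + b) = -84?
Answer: -8820/127571 ≈ -0.069138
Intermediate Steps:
b = -16 (b = -4 + (⅐)*(-84) = -4 - 12 = -16)
N = -4/315 (N = -3/7 + ((128 + 3)/(61 - 16))/7 = -3/7 + (131/45)/7 = -3/7 + (131*(1/45))/7 = -3/7 + (⅐)*(131/45) = -3/7 + 131/315 = -4/315 ≈ -0.012698)
(w(12) - 50)/(N + 405) = (22 - 50)/(-4/315 + 405) = -28/127571/315 = -28*315/127571 = -8820/127571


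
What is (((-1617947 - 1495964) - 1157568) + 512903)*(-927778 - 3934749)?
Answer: 18276177281552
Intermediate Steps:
(((-1617947 - 1495964) - 1157568) + 512903)*(-927778 - 3934749) = ((-3113911 - 1157568) + 512903)*(-4862527) = (-4271479 + 512903)*(-4862527) = -3758576*(-4862527) = 18276177281552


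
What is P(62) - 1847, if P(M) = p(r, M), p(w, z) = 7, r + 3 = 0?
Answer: -1840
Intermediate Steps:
r = -3 (r = -3 + 0 = -3)
P(M) = 7
P(62) - 1847 = 7 - 1847 = -1840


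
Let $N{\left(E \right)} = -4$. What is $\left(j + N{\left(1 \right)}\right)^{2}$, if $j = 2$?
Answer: $4$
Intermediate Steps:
$\left(j + N{\left(1 \right)}\right)^{2} = \left(2 - 4\right)^{2} = \left(-2\right)^{2} = 4$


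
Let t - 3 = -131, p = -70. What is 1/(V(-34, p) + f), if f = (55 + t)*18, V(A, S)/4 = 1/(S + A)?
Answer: -26/34165 ≈ -0.00076101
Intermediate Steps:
t = -128 (t = 3 - 131 = -128)
V(A, S) = 4/(A + S) (V(A, S) = 4/(S + A) = 4/(A + S))
f = -1314 (f = (55 - 128)*18 = -73*18 = -1314)
1/(V(-34, p) + f) = 1/(4/(-34 - 70) - 1314) = 1/(4/(-104) - 1314) = 1/(4*(-1/104) - 1314) = 1/(-1/26 - 1314) = 1/(-34165/26) = -26/34165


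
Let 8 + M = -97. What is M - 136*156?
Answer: -21321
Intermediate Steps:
M = -105 (M = -8 - 97 = -105)
M - 136*156 = -105 - 136*156 = -105 - 21216 = -21321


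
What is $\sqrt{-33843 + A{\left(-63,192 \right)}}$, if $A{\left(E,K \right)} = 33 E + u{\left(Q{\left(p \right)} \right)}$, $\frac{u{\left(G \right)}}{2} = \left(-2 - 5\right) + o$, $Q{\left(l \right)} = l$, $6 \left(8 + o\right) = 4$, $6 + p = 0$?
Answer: $\frac{2 i \sqrt{80889}}{3} \approx 189.61 i$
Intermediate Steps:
$p = -6$ ($p = -6 + 0 = -6$)
$o = - \frac{22}{3}$ ($o = -8 + \frac{1}{6} \cdot 4 = -8 + \frac{2}{3} = - \frac{22}{3} \approx -7.3333$)
$u{\left(G \right)} = - \frac{86}{3}$ ($u{\left(G \right)} = 2 \left(\left(-2 - 5\right) - \frac{22}{3}\right) = 2 \left(-7 - \frac{22}{3}\right) = 2 \left(- \frac{43}{3}\right) = - \frac{86}{3}$)
$A{\left(E,K \right)} = - \frac{86}{3} + 33 E$ ($A{\left(E,K \right)} = 33 E - \frac{86}{3} = - \frac{86}{3} + 33 E$)
$\sqrt{-33843 + A{\left(-63,192 \right)}} = \sqrt{-33843 + \left(- \frac{86}{3} + 33 \left(-63\right)\right)} = \sqrt{-33843 - \frac{6323}{3}} = \sqrt{- \frac{107852}{3}} = \frac{2 i \sqrt{80889}}{3}$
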